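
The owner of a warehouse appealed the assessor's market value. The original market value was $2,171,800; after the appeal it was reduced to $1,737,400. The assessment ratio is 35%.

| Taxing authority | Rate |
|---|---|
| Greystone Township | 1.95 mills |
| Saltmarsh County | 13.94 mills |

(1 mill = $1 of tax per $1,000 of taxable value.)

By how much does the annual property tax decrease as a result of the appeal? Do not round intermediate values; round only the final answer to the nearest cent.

$2,415.92

Old assessed value = $2,171,800 × 0.35 = $760,130
New assessed value = $1,737,400 × 0.35 = $608,090
Combined rate = 0.00195 + 0.01394 = 0.01589
Old tax = $760,130 × 0.01589 = $12,078.4657
New tax = $608,090 × 0.01589 = $9,662.5501
Reduction = $12,078.4657 − $9,662.5501 = $2,415.9156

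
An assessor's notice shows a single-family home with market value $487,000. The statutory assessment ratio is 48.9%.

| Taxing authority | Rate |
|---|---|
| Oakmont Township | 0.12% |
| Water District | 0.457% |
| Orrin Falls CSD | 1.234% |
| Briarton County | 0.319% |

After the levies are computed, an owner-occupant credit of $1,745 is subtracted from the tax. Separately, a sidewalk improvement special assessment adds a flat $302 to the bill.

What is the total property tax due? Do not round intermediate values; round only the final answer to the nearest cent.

Assessed value = $487,000 × 0.489 = $238,143
Oakmont Township: $238,143 × 0.0012 = $285.7716
Water District: $238,143 × 0.00457 = $1,088.31351
Orrin Falls CSD: $238,143 × 0.01234 = $2,938.68462
Briarton County: $238,143 × 0.00319 = $759.67617
Levies subtotal = $5,072.4459
After credit = $5,072.4459 − $1,745 = $3,327.4459
Total = $3,327.4459 + $302 = $3,629.4459

$3,629.45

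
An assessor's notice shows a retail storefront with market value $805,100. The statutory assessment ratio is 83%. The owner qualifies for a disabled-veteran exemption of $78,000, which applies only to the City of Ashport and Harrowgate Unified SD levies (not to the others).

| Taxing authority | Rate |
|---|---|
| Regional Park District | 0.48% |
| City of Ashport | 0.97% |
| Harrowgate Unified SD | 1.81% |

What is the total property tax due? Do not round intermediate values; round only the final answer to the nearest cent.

$19,616.00

Assessed value = $805,100 × 0.83 = $668,233
Regional Park District: $668,233 × 0.0048 = $3,207.5184
City of Ashport: ($668,233 − $78,000) × 0.0097 = $590,233 × 0.0097 = $5,725.2601
Harrowgate Unified SD: ($668,233 − $78,000) × 0.0181 = $590,233 × 0.0181 = $10,683.2173
Total = $19,615.9958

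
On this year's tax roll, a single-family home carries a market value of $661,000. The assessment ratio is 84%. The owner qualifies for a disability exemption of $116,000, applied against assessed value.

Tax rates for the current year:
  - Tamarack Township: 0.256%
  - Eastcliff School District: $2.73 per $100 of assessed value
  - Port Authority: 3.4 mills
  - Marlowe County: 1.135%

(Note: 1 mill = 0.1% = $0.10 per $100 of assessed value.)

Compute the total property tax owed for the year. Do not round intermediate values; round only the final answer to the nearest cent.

Assessed value = $661,000 × 0.84 = $555,240
Taxable value = $555,240 − $116,000 = $439,240
Tamarack Township: $439,240 × 0.00256 = $1,124.4544
Eastcliff School District: $439,240 × 0.0273 = $11,991.252
Port Authority: $439,240 × 0.0034 = $1,493.416
Marlowe County: $439,240 × 0.01135 = $4,985.374
Total = $19,594.4964

$19,594.50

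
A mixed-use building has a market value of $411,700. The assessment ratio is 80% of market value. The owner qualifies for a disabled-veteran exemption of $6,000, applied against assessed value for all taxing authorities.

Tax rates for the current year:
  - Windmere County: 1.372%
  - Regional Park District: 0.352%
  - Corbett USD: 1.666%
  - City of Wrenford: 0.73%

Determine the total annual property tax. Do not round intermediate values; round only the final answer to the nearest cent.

$13,322.43

Assessed value = $411,700 × 0.8 = $329,360
Taxable value = $329,360 − $6,000 = $323,360
Windmere County: $323,360 × 0.01372 = $4,436.4992
Regional Park District: $323,360 × 0.00352 = $1,138.2272
Corbett USD: $323,360 × 0.01666 = $5,387.1776
City of Wrenford: $323,360 × 0.0073 = $2,360.528
Total = $4,436.4992 + $1,138.2272 + $5,387.1776 + $2,360.528 = $13,322.432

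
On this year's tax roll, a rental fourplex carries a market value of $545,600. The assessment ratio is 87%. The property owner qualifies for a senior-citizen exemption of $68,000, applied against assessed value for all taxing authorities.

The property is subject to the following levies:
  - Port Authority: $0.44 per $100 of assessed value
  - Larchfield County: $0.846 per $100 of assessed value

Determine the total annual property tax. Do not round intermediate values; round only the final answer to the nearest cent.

$5,229.80

Assessed value = $545,600 × 0.87 = $474,672
Taxable value = $474,672 − $68,000 = $406,672
Port Authority: $406,672 × 0.0044 = $1,789.3568
Larchfield County: $406,672 × 0.00846 = $3,440.44512
Total = $1,789.3568 + $3,440.44512 = $5,229.80192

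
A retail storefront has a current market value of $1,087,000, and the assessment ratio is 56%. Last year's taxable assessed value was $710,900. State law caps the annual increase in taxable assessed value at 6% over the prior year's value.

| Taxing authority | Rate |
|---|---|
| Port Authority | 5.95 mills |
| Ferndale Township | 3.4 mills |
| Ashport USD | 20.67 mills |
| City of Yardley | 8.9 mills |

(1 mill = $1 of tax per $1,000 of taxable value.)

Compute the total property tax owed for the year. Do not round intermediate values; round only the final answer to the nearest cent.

$23,691.38

Uncapped assessed value = $1,087,000 × 0.56 = $608,720
Cap limit = $710,900 × 1.06 = $753,554
Taxable assessed value = min($608,720, $753,554) = $608,720 (cap does not bind)
Port Authority: $608,720 × 0.00595 = $3,621.884
Ferndale Township: $608,720 × 0.0034 = $2,069.648
Ashport USD: $608,720 × 0.02067 = $12,582.2424
City of Yardley: $608,720 × 0.0089 = $5,417.608
Total = $23,691.3824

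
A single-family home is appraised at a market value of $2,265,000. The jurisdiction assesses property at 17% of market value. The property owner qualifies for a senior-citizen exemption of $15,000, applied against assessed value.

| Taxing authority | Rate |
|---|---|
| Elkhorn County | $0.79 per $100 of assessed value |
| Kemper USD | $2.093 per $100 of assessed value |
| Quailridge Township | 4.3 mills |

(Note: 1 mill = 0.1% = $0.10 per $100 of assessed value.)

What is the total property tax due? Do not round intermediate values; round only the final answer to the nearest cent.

$12,259.76

Assessed value = $2,265,000 × 0.17 = $385,050
Taxable value = $385,050 − $15,000 = $370,050
Elkhorn County: $370,050 × 0.0079 = $2,923.395
Kemper USD: $370,050 × 0.02093 = $7,745.1465
Quailridge Township: $370,050 × 0.0043 = $1,591.215
Total = $12,259.7565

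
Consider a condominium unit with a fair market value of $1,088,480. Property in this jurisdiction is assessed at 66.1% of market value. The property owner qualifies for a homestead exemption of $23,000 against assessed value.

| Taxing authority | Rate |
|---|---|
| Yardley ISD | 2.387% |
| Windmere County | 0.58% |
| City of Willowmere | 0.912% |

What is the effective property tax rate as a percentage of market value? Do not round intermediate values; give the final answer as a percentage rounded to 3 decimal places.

Assessed value = $1,088,480 × 0.661 = $719,485.28
Taxable value = $719,485.28 − $23,000 = $696,485.28
Yardley ISD: $696,485.28 × 0.02387 = $16,625.1036336
Windmere County: $696,485.28 × 0.0058 = $4,039.614624
City of Willowmere: $696,485.28 × 0.00912 = $6,351.9457536
Total tax = $27,016.6640112
Effective rate = $27,016.6640112 ÷ $1,088,480 = 2.482% of market value

2.482%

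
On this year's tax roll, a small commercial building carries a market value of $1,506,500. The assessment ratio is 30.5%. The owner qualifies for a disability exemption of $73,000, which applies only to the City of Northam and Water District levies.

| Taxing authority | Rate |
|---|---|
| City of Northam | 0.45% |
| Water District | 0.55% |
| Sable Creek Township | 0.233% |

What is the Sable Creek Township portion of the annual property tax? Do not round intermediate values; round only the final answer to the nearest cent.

$1,070.59

Assessed value = $1,506,500 × 0.305 = $459,482.5
Sable Creek Township taxable value = $459,482.5 (exemption does not apply)
Sable Creek Township levy = $459,482.5 × 0.00233 = $1,070.594225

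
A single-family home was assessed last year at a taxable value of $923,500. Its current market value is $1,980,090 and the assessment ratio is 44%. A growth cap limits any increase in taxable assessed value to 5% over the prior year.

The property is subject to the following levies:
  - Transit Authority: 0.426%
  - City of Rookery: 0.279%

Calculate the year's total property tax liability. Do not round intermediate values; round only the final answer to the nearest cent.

$6,142.24

Uncapped assessed value = $1,980,090 × 0.44 = $871,239.6
Cap limit = $923,500 × 1.05 = $969,675
Taxable assessed value = min($871,239.6, $969,675) = $871,239.6 (cap does not bind)
Transit Authority: $871,239.6 × 0.00426 = $3,711.480696
City of Rookery: $871,239.6 × 0.00279 = $2,430.758484
Total = $6,142.23918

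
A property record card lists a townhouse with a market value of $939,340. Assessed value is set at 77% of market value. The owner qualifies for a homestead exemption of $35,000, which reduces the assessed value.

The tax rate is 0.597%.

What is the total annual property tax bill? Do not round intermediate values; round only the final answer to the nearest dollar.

Assessed value = $939,340 × 0.77 = $723,291.8
Taxable value = $723,291.8 − $35,000 = $688,291.8
Tax = $688,291.8 × 0.00597 = $4,109.102046

$4,109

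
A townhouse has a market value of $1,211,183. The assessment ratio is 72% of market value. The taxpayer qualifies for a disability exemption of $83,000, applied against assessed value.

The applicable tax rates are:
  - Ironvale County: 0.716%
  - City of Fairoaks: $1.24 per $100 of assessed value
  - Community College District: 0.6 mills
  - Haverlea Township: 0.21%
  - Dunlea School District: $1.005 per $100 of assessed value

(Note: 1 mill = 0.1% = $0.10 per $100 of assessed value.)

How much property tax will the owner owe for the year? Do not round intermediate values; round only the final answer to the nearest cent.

Assessed value = $1,211,183 × 0.72 = $872,051.76
Taxable value = $872,051.76 − $83,000 = $789,051.76
Ironvale County: $789,051.76 × 0.00716 = $5,649.6106016
City of Fairoaks: $789,051.76 × 0.0124 = $9,784.241824
Community College District: $789,051.76 × 0.0006 = $473.431056
Haverlea Township: $789,051.76 × 0.0021 = $1,657.008696
Dunlea School District: $789,051.76 × 0.01005 = $7,929.970188
Total = $25,494.2623656

$25,494.26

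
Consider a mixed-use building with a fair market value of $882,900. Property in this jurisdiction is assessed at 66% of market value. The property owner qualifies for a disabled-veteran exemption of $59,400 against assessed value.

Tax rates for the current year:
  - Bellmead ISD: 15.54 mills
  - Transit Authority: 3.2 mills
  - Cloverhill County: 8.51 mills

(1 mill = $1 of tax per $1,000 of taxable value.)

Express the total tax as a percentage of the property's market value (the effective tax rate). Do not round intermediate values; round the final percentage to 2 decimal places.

Assessed value = $882,900 × 0.66 = $582,714
Taxable value = $582,714 − $59,400 = $523,314
Bellmead ISD: $523,314 × 0.01554 = $8,132.29956
Transit Authority: $523,314 × 0.0032 = $1,674.6048
Cloverhill County: $523,314 × 0.00851 = $4,453.40214
Total tax = $14,260.3065
Effective rate = $14,260.3065 ÷ $882,900 = 1.62% of market value

1.62%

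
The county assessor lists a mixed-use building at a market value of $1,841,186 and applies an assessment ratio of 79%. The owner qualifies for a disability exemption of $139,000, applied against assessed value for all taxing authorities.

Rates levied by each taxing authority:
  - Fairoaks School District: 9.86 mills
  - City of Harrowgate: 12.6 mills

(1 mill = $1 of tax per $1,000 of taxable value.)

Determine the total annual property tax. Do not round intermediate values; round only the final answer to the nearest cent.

Assessed value = $1,841,186 × 0.79 = $1,454,536.94
Taxable value = $1,454,536.94 − $139,000 = $1,315,536.94
Fairoaks School District: $1,315,536.94 × 0.00986 = $12,971.1942284
City of Harrowgate: $1,315,536.94 × 0.0126 = $16,575.765444
Total = $12,971.1942284 + $16,575.765444 = $29,546.9596724

$29,546.96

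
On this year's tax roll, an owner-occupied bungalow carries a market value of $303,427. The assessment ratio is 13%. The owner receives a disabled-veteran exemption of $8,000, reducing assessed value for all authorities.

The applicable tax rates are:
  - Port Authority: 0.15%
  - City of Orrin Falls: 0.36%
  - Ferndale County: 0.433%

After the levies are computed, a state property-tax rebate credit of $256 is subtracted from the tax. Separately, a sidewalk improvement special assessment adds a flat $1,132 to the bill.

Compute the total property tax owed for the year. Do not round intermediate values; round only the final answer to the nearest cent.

Assessed value = $303,427 × 0.13 = $39,445.51
Taxable value = $39,445.51 − $8,000 = $31,445.51
Port Authority: $31,445.51 × 0.0015 = $47.168265
City of Orrin Falls: $31,445.51 × 0.0036 = $113.203836
Ferndale County: $31,445.51 × 0.00433 = $136.1590583
Levies subtotal = $296.5311593
After credit = $296.5311593 − $256 = $40.5311593
Total = $40.5311593 + $1,132 = $1,172.5311593

$1,172.53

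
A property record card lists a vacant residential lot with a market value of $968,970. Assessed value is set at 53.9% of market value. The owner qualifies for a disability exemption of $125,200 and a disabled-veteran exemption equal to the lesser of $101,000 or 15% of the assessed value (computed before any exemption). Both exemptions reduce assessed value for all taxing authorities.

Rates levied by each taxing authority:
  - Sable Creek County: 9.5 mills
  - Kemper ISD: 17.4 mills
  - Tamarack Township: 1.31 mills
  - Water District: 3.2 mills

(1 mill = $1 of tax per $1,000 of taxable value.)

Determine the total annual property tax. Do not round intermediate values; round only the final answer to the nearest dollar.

Assessed value = $968,970 × 0.539 = $522,274.83
Disabled-veteran exemption = min($101,000, 15% × $522,274.83) = min($101,000, $78,341.2245) = $78,341.2245 (percentage binds)
Taxable value = $522,274.83 − $125,200 − $78,341.2245 = $318,733.6055
Sable Creek County: $318,733.6055 × 0.0095 = $3,027.96925225
Kemper ISD: $318,733.6055 × 0.0174 = $5,545.9647357
Tamarack Township: $318,733.6055 × 0.00131 = $417.541023205
Water District: $318,733.6055 × 0.0032 = $1,019.9475376
Total = $10,011.422548755

$10,011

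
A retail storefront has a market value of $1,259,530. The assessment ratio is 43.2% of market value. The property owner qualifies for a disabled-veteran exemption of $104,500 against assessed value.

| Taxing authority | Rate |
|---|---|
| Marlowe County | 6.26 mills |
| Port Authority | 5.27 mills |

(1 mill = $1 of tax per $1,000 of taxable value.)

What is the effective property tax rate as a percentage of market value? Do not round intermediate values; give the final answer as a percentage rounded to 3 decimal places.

Assessed value = $1,259,530 × 0.432 = $544,116.96
Taxable value = $544,116.96 − $104,500 = $439,616.96
Marlowe County: $439,616.96 × 0.00626 = $2,752.0021696
Port Authority: $439,616.96 × 0.00527 = $2,316.7813792
Total tax = $5,068.7835488
Effective rate = $5,068.7835488 ÷ $1,259,530 = 0.402% of market value

0.402%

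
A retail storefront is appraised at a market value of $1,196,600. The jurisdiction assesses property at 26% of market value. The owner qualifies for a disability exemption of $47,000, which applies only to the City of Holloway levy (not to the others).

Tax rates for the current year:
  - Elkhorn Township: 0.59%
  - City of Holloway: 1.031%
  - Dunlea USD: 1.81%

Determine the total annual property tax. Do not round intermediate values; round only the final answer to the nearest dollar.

Assessed value = $1,196,600 × 0.26 = $311,116
Elkhorn Township: $311,116 × 0.0059 = $1,835.5844
City of Holloway: ($311,116 − $47,000) × 0.01031 = $264,116 × 0.01031 = $2,723.03596
Dunlea USD: $311,116 × 0.0181 = $5,631.1996
Total = $10,189.81996

$10,190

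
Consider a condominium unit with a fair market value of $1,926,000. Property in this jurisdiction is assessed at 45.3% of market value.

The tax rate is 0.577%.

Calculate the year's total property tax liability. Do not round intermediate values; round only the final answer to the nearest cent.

$5,034.20

Assessed value = $1,926,000 × 0.453 = $872,478
Tax = $872,478 × 0.00577 = $5,034.19806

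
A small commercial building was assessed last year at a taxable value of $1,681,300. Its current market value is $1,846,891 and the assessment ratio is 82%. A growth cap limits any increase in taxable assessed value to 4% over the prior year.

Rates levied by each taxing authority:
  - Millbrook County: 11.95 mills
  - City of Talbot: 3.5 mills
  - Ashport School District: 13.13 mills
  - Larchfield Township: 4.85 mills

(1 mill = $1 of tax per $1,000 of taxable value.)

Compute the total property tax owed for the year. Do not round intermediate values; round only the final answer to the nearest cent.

Uncapped assessed value = $1,846,891 × 0.82 = $1,514,450.62
Cap limit = $1,681,300 × 1.04 = $1,748,552
Taxable assessed value = min($1,514,450.62, $1,748,552) = $1,514,450.62 (cap does not bind)
Millbrook County: $1,514,450.62 × 0.01195 = $18,097.684909
City of Talbot: $1,514,450.62 × 0.0035 = $5,300.57717
Ashport School District: $1,514,450.62 × 0.01313 = $19,884.7366406
Larchfield Township: $1,514,450.62 × 0.00485 = $7,345.085507
Total = $50,628.0842266

$50,628.08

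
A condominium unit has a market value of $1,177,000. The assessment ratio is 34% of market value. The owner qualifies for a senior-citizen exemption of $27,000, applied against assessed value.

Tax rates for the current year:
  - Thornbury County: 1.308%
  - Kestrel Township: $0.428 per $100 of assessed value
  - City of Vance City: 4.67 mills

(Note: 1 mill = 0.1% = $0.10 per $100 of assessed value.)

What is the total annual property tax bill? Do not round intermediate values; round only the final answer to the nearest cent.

$8,221.16

Assessed value = $1,177,000 × 0.34 = $400,180
Taxable value = $400,180 − $27,000 = $373,180
Thornbury County: $373,180 × 0.01308 = $4,881.1944
Kestrel Township: $373,180 × 0.00428 = $1,597.2104
City of Vance City: $373,180 × 0.00467 = $1,742.7506
Total = $8,221.1554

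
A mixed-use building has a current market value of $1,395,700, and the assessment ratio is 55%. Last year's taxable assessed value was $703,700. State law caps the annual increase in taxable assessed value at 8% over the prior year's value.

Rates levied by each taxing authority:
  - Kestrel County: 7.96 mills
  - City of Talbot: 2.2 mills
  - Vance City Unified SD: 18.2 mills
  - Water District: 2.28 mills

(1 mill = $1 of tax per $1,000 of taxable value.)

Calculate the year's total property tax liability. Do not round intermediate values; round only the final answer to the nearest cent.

$23,286.28

Uncapped assessed value = $1,395,700 × 0.55 = $767,635
Cap limit = $703,700 × 1.08 = $759,996
Taxable assessed value = min($767,635, $759,996) = $759,996 (cap binds)
Kestrel County: $759,996 × 0.00796 = $6,049.56816
City of Talbot: $759,996 × 0.0022 = $1,671.9912
Vance City Unified SD: $759,996 × 0.0182 = $13,831.9272
Water District: $759,996 × 0.00228 = $1,732.79088
Total = $23,286.27744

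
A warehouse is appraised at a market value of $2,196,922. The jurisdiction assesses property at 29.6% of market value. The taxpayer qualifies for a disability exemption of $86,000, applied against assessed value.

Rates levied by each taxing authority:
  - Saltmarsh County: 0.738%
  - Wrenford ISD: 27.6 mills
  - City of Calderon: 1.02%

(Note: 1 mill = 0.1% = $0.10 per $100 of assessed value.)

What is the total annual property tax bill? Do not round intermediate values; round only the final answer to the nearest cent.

$25,494.57

Assessed value = $2,196,922 × 0.296 = $650,288.912
Taxable value = $650,288.912 − $86,000 = $564,288.912
Saltmarsh County: $564,288.912 × 0.00738 = $4,164.45217056
Wrenford ISD: $564,288.912 × 0.0276 = $15,574.3739712
City of Calderon: $564,288.912 × 0.0102 = $5,755.7469024
Total = $25,494.57304416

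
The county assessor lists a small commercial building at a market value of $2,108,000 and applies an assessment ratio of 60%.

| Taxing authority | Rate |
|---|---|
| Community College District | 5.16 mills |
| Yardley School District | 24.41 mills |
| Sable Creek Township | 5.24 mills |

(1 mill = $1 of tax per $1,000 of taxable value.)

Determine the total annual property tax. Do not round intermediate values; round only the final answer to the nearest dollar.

Assessed value = $2,108,000 × 0.6 = $1,264,800
Community College District: $1,264,800 × 0.00516 = $6,526.368
Yardley School District: $1,264,800 × 0.02441 = $30,873.768
Sable Creek Township: $1,264,800 × 0.00524 = $6,627.552
Total = $6,526.368 + $30,873.768 + $6,627.552 = $44,027.688

$44,028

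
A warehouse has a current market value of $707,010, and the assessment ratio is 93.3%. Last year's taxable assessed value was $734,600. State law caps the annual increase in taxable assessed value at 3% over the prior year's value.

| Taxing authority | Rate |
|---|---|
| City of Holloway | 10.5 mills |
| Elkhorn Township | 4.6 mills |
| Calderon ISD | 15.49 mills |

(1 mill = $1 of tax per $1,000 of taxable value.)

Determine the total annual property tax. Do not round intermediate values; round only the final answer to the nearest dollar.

$20,178

Uncapped assessed value = $707,010 × 0.933 = $659,640.33
Cap limit = $734,600 × 1.03 = $756,638
Taxable assessed value = min($659,640.33, $756,638) = $659,640.33 (cap does not bind)
City of Holloway: $659,640.33 × 0.0105 = $6,926.223465
Elkhorn Township: $659,640.33 × 0.0046 = $3,034.345518
Calderon ISD: $659,640.33 × 0.01549 = $10,217.8287117
Total = $20,178.3976947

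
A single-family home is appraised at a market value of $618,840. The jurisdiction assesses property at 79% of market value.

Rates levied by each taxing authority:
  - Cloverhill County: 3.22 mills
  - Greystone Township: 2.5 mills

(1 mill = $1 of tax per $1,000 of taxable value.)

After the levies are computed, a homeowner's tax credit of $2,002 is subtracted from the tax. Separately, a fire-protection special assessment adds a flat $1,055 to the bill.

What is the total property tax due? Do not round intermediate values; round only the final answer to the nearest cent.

$1,849.41

Assessed value = $618,840 × 0.79 = $488,883.6
Cloverhill County: $488,883.6 × 0.00322 = $1,574.205192
Greystone Township: $488,883.6 × 0.0025 = $1,222.209
Levies subtotal = $2,796.414192
After credit = $2,796.414192 − $2,002 = $794.414192
Total = $794.414192 + $1,055 = $1,849.414192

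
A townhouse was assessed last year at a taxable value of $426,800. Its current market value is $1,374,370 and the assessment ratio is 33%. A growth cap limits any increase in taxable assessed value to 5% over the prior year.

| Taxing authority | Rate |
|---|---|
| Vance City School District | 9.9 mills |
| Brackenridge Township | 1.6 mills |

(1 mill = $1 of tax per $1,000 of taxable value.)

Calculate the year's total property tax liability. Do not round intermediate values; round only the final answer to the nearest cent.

Uncapped assessed value = $1,374,370 × 0.33 = $453,542.1
Cap limit = $426,800 × 1.05 = $448,140
Taxable assessed value = min($453,542.1, $448,140) = $448,140 (cap binds)
Vance City School District: $448,140 × 0.0099 = $4,436.586
Brackenridge Township: $448,140 × 0.0016 = $717.024
Total = $5,153.61

$5,153.61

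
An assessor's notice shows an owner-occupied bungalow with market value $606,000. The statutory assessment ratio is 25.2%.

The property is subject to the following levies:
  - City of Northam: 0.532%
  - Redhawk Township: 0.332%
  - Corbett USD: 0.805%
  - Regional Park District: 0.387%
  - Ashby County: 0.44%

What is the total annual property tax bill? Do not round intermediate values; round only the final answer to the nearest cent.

Assessed value = $606,000 × 0.252 = $152,712
City of Northam: $152,712 × 0.00532 = $812.42784
Redhawk Township: $152,712 × 0.00332 = $507.00384
Corbett USD: $152,712 × 0.00805 = $1,229.3316
Regional Park District: $152,712 × 0.00387 = $590.99544
Ashby County: $152,712 × 0.0044 = $671.9328
Total = $812.42784 + $507.00384 + $1,229.3316 + $590.99544 + $671.9328 = $3,811.69152

$3,811.69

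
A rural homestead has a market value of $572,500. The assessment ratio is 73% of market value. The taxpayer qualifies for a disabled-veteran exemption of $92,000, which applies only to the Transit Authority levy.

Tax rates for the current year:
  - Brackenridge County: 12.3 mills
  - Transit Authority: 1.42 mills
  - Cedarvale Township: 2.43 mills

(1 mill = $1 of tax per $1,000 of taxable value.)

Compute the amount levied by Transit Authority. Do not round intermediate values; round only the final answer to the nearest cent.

$462.81

Assessed value = $572,500 × 0.73 = $417,925
Transit Authority taxable value = $417,925 − $92,000 = $325,925
Transit Authority levy = $325,925 × 0.00142 = $462.8135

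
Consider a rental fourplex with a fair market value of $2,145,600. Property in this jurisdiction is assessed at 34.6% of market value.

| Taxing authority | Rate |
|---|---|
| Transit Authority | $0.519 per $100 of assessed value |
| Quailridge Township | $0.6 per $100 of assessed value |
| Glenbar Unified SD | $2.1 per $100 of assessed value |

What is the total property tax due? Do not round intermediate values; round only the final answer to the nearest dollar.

$23,897

Assessed value = $2,145,600 × 0.346 = $742,377.6
Transit Authority: $742,377.6 × 0.00519 = $3,852.939744
Quailridge Township: $742,377.6 × 0.006 = $4,454.2656
Glenbar Unified SD: $742,377.6 × 0.021 = $15,589.9296
Total = $3,852.939744 + $4,454.2656 + $15,589.9296 = $23,897.134944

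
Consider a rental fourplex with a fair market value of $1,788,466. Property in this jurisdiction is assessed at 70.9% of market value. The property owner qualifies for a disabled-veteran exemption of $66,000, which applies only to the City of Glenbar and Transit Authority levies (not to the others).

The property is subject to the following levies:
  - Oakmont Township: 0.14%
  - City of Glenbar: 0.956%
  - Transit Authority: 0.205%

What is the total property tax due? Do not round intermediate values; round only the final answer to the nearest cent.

Assessed value = $1,788,466 × 0.709 = $1,268,022.394
Oakmont Township: $1,268,022.394 × 0.0014 = $1,775.2313516
City of Glenbar: ($1,268,022.394 − $66,000) × 0.00956 = $1,202,022.394 × 0.00956 = $11,491.33408664
Transit Authority: ($1,268,022.394 − $66,000) × 0.00205 = $1,202,022.394 × 0.00205 = $2,464.1459077
Total = $15,730.71134594

$15,730.71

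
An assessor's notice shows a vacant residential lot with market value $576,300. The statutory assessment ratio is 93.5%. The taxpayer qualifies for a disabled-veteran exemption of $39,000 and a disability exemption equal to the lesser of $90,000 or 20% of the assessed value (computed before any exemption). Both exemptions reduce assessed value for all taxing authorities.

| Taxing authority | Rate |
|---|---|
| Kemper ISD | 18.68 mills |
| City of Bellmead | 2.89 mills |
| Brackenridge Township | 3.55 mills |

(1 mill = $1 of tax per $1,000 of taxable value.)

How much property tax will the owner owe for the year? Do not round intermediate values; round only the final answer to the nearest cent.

$10,295.19

Assessed value = $576,300 × 0.935 = $538,840.5
Disability exemption = min($90,000, 20% × $538,840.5) = min($90,000, $107,768.1) = $90,000 (dollar cap binds)
Taxable value = $538,840.5 − $39,000 − $90,000 = $409,840.5
Kemper ISD: $409,840.5 × 0.01868 = $7,655.82054
City of Bellmead: $409,840.5 × 0.00289 = $1,184.439045
Brackenridge Township: $409,840.5 × 0.00355 = $1,454.933775
Total = $10,295.19336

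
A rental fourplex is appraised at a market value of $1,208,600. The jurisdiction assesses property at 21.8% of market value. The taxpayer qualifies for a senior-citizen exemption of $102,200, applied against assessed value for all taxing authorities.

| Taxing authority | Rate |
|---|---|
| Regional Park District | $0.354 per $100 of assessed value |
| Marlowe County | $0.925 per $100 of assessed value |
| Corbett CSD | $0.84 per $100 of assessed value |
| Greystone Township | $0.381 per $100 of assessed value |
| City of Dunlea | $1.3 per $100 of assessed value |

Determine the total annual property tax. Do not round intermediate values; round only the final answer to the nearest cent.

$6,128.44

Assessed value = $1,208,600 × 0.218 = $263,474.8
Taxable value = $263,474.8 − $102,200 = $161,274.8
Regional Park District: $161,274.8 × 0.00354 = $570.912792
Marlowe County: $161,274.8 × 0.00925 = $1,491.7919
Corbett CSD: $161,274.8 × 0.0084 = $1,354.70832
Greystone Township: $161,274.8 × 0.00381 = $614.456988
City of Dunlea: $161,274.8 × 0.013 = $2,096.5724
Total = $570.912792 + $1,491.7919 + $1,354.70832 + $614.456988 + $2,096.5724 = $6,128.4424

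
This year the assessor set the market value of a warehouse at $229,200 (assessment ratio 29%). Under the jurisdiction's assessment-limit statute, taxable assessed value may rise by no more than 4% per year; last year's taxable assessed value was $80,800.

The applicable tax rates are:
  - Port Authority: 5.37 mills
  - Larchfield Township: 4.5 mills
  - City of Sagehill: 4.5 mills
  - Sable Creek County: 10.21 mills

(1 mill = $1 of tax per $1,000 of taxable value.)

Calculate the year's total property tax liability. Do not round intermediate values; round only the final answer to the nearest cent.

$1,633.78

Uncapped assessed value = $229,200 × 0.29 = $66,468
Cap limit = $80,800 × 1.04 = $84,032
Taxable assessed value = min($66,468, $84,032) = $66,468 (cap does not bind)
Port Authority: $66,468 × 0.00537 = $356.93316
Larchfield Township: $66,468 × 0.0045 = $299.106
City of Sagehill: $66,468 × 0.0045 = $299.106
Sable Creek County: $66,468 × 0.01021 = $678.63828
Total = $1,633.78344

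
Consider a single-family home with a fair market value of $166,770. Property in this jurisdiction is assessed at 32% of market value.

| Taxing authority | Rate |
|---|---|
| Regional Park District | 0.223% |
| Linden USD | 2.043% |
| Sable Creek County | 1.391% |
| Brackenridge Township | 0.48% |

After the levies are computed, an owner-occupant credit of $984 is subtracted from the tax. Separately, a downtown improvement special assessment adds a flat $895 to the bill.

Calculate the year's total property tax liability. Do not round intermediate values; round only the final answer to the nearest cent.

Assessed value = $166,770 × 0.32 = $53,366.4
Regional Park District: $53,366.4 × 0.00223 = $119.007072
Linden USD: $53,366.4 × 0.02043 = $1,090.275552
Sable Creek County: $53,366.4 × 0.01391 = $742.326624
Brackenridge Township: $53,366.4 × 0.0048 = $256.15872
Levies subtotal = $2,207.767968
After credit = $2,207.767968 − $984 = $1,223.767968
Total = $1,223.767968 + $895 = $2,118.767968

$2,118.77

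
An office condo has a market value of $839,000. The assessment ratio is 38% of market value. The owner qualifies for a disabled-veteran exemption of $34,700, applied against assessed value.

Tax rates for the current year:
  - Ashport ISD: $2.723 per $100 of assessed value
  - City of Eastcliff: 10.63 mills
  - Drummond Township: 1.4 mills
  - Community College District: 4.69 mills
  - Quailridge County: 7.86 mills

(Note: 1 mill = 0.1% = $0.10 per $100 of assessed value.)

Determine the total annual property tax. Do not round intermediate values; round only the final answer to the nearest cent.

$14,720.26

Assessed value = $839,000 × 0.38 = $318,820
Taxable value = $318,820 − $34,700 = $284,120
Ashport ISD: $284,120 × 0.02723 = $7,736.5876
City of Eastcliff: $284,120 × 0.01063 = $3,020.1956
Drummond Township: $284,120 × 0.0014 = $397.768
Community College District: $284,120 × 0.00469 = $1,332.5228
Quailridge County: $284,120 × 0.00786 = $2,233.1832
Total = $14,720.2572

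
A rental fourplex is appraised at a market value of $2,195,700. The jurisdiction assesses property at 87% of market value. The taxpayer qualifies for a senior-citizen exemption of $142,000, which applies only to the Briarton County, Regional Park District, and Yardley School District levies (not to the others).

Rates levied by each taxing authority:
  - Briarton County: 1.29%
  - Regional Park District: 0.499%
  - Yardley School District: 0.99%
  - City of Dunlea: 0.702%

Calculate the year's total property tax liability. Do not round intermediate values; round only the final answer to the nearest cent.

Assessed value = $2,195,700 × 0.87 = $1,910,259
Briarton County: ($1,910,259 − $142,000) × 0.0129 = $1,768,259 × 0.0129 = $22,810.5411
Regional Park District: ($1,910,259 − $142,000) × 0.00499 = $1,768,259 × 0.00499 = $8,823.61241
Yardley School District: ($1,910,259 − $142,000) × 0.0099 = $1,768,259 × 0.0099 = $17,505.7641
City of Dunlea: $1,910,259 × 0.00702 = $13,410.01818
Total = $62,549.93579

$62,549.94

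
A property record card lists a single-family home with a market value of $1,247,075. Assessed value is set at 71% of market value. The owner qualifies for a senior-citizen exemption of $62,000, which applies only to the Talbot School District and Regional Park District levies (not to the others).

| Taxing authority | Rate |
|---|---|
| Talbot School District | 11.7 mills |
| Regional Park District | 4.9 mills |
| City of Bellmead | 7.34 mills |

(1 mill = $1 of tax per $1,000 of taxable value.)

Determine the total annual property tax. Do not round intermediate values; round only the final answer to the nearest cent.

Assessed value = $1,247,075 × 0.71 = $885,423.25
Talbot School District: ($885,423.25 − $62,000) × 0.0117 = $823,423.25 × 0.0117 = $9,634.052025
Regional Park District: ($885,423.25 − $62,000) × 0.0049 = $823,423.25 × 0.0049 = $4,034.773925
City of Bellmead: $885,423.25 × 0.00734 = $6,499.006655
Total = $20,167.832605

$20,167.83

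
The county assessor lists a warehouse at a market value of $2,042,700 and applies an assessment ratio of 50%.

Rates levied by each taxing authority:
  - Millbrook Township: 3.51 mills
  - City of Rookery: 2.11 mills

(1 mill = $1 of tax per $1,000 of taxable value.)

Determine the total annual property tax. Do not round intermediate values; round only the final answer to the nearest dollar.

$5,740

Assessed value = $2,042,700 × 0.5 = $1,021,350
Millbrook Township: $1,021,350 × 0.00351 = $3,584.9385
City of Rookery: $1,021,350 × 0.00211 = $2,155.0485
Total = $3,584.9385 + $2,155.0485 = $5,739.987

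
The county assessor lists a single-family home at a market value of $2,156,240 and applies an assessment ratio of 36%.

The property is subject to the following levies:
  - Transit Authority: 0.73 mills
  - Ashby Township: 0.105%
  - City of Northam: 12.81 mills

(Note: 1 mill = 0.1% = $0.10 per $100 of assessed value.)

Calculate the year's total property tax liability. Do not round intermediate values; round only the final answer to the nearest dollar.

$11,325

Assessed value = $2,156,240 × 0.36 = $776,246.4
Transit Authority: $776,246.4 × 0.00073 = $566.659872
Ashby Township: $776,246.4 × 0.00105 = $815.05872
City of Northam: $776,246.4 × 0.01281 = $9,943.716384
Total = $11,325.434976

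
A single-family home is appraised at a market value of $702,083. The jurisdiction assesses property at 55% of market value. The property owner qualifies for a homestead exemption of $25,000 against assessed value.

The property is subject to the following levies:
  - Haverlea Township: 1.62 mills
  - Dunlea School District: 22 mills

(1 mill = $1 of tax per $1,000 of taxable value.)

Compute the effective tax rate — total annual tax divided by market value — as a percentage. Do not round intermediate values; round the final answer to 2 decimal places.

1.21%

Assessed value = $702,083 × 0.55 = $386,145.65
Taxable value = $386,145.65 − $25,000 = $361,145.65
Haverlea Township: $361,145.65 × 0.00162 = $585.055953
Dunlea School District: $361,145.65 × 0.022 = $7,945.2043
Total tax = $8,530.260253
Effective rate = $8,530.260253 ÷ $702,083 = 1.21% of market value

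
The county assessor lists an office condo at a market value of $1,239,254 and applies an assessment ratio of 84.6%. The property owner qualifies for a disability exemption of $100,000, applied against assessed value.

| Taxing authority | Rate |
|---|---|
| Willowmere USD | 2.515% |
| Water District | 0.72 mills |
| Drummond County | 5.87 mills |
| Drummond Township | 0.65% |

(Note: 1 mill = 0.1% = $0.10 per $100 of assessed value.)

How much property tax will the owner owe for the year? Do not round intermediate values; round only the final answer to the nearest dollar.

Assessed value = $1,239,254 × 0.846 = $1,048,408.884
Taxable value = $1,048,408.884 − $100,000 = $948,408.884
Willowmere USD: $948,408.884 × 0.02515 = $23,852.4834326
Water District: $948,408.884 × 0.00072 = $682.85439648
Drummond County: $948,408.884 × 0.00587 = $5,567.16014908
Drummond Township: $948,408.884 × 0.0065 = $6,164.657746
Total = $36,267.15572416

$36,267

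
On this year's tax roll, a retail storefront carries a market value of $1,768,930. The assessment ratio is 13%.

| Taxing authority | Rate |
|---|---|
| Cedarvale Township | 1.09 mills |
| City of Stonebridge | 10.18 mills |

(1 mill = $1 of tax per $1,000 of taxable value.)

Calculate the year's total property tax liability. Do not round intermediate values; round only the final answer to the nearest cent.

Assessed value = $1,768,930 × 0.13 = $229,960.9
Cedarvale Township: $229,960.9 × 0.00109 = $250.657381
City of Stonebridge: $229,960.9 × 0.01018 = $2,341.001962
Total = $250.657381 + $2,341.001962 = $2,591.659343

$2,591.66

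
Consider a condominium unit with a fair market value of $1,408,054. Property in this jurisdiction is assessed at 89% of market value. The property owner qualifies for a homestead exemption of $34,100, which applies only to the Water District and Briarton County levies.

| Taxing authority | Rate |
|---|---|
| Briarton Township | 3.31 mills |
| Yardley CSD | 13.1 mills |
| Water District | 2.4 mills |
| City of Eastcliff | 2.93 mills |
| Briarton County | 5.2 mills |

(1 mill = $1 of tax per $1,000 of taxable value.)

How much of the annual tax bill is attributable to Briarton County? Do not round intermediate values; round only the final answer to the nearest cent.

Assessed value = $1,408,054 × 0.89 = $1,253,168.06
Briarton County taxable value = $1,253,168.06 − $34,100 = $1,219,068.06
Briarton County levy = $1,219,068.06 × 0.0052 = $6,339.153912

$6,339.15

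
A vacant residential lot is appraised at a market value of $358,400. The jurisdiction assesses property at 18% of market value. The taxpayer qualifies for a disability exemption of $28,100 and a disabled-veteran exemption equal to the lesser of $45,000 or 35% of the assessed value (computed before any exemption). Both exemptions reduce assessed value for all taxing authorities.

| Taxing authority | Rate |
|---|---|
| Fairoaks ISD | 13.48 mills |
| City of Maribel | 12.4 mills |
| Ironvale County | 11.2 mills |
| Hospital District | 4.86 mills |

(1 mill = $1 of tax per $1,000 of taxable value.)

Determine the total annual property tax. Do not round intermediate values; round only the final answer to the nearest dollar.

Assessed value = $358,400 × 0.18 = $64,512
Disabled-veteran exemption = min($45,000, 35% × $64,512) = min($45,000, $22,579.2) = $22,579.2 (percentage binds)
Taxable value = $64,512 − $28,100 − $22,579.2 = $13,832.8
Fairoaks ISD: $13,832.8 × 0.01348 = $186.466144
City of Maribel: $13,832.8 × 0.0124 = $171.52672
Ironvale County: $13,832.8 × 0.0112 = $154.92736
Hospital District: $13,832.8 × 0.00486 = $67.227408
Total = $580.147632

$580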